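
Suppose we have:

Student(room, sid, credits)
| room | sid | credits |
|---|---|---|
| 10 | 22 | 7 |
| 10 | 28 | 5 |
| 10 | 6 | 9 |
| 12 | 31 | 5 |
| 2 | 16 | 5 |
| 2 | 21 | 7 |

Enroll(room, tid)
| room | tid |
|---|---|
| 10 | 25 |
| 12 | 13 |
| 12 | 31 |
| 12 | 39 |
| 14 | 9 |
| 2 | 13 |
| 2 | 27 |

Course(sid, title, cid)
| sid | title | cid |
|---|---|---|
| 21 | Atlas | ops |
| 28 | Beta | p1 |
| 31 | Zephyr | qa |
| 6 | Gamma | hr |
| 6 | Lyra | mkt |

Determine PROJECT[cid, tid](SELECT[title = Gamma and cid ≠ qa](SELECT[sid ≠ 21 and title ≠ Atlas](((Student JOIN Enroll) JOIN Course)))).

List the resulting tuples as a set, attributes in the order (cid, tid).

{(hr, 25)}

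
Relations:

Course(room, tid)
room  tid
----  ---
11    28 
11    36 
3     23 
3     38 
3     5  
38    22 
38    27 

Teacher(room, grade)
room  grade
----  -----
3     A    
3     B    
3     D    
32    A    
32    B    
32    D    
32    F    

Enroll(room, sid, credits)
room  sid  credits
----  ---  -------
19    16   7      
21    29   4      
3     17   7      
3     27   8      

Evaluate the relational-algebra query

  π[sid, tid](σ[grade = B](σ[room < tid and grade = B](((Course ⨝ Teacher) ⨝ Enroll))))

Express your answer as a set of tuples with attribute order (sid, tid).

{(17, 23), (17, 38), (17, 5), (27, 23), (27, 38), (27, 5)}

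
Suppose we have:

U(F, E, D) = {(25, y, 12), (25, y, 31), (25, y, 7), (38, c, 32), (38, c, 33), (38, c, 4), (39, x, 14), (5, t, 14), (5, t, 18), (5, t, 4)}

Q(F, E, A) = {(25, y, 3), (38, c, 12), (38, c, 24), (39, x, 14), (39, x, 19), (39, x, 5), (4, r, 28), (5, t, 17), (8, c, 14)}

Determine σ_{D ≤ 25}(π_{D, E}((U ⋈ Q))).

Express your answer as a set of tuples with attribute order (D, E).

{(12, y), (14, t), (14, x), (18, t), (4, c), (4, t), (7, y)}

Joining U and Q on F, E yields {(25, y, 12, 3), (25, y, 31, 3), (25, y, 7, 3), (38, c, 32, 12), (38, c, 32, 24), (38, c, 33, 12), (38, c, 33, 24), (38, c, 4, 12), (38, c, 4, 24), (39, x, 14, 14), (39, x, 14, 19), (39, x, 14, 5), (5, t, 14, 17), (5, t, 18, 17), (5, t, 4, 17)}.
Keep only column(s) D, E (5 duplicate(s) eliminated): {(12, y), (14, t), (14, x), (18, t), (31, y), (32, c), (33, c), (4, c), (4, t), (7, y)}
σ[D ≤ 25]: keep tuples satisfying D ≤ 25 → {(12, y), (14, t), (14, x), (18, t), (4, c), (4, t), (7, y)}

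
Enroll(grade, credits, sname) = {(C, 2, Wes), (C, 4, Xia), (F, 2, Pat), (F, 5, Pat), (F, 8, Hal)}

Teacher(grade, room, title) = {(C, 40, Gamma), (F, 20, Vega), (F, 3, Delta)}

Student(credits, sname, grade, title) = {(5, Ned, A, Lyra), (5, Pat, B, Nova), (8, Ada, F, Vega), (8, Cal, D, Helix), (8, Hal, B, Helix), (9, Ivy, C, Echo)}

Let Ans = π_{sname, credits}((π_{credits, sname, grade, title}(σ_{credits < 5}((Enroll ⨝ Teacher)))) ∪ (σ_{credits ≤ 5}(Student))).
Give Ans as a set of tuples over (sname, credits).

{(Ned, 5), (Pat, 2), (Pat, 5), (Wes, 2), (Xia, 4)}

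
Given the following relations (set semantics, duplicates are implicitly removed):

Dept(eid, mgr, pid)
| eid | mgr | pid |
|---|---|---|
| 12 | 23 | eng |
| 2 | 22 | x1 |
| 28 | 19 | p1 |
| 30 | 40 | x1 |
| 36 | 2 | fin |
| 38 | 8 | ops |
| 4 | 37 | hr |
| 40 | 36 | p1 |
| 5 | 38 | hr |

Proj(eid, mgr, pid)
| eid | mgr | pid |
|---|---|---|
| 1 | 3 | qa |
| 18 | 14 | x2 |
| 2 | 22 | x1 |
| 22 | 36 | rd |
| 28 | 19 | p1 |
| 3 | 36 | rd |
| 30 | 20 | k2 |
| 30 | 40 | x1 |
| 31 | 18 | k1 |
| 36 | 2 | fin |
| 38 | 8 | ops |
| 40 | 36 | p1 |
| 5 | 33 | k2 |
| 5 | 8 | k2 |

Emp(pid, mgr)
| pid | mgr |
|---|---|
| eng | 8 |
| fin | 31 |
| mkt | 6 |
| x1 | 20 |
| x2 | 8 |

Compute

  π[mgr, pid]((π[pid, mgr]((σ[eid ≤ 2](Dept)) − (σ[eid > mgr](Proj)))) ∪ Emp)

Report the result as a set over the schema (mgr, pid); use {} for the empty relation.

{(20, x1), (22, x1), (31, fin), (6, mkt), (8, eng), (8, x2)}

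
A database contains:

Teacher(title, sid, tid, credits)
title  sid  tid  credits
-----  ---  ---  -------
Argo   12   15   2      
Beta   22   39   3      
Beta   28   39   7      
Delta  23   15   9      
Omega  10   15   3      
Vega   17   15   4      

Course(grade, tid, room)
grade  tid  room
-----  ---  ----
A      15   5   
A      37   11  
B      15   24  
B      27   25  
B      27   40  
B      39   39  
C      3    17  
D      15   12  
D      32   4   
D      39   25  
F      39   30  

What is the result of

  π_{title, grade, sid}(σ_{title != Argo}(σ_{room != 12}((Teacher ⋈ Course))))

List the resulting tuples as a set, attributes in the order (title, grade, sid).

{(Beta, B, 22), (Beta, B, 28), (Beta, D, 22), (Beta, D, 28), (Beta, F, 22), (Beta, F, 28), (Delta, A, 23), (Delta, B, 23), (Omega, A, 10), (Omega, B, 10), (Vega, A, 17), (Vega, B, 17)}

Joining Teacher and Course on tid yields {(Argo, 12, 15, 2, A, 5), (Argo, 12, 15, 2, B, 24), (Argo, 12, 15, 2, D, 12), (Beta, 22, 39, 3, B, 39), (Beta, 22, 39, 3, D, 25), (Beta, 22, 39, 3, F, 30), (Beta, 28, 39, 7, B, 39), (Beta, 28, 39, 7, D, 25), (Beta, 28, 39, 7, F, 30), (Delta, 23, 15, 9, A, 5), (Delta, 23, 15, 9, B, 24), (Delta, 23, 15, 9, D, 12), (Omega, 10, 15, 3, A, 5), (Omega, 10, 15, 3, B, 24), (Omega, 10, 15, 3, D, 12), (Vega, 17, 15, 4, A, 5), (Vega, 17, 15, 4, B, 24), (Vega, 17, 15, 4, D, 12)}.
Apply σ_{room != 12}; surviving tuples: {(Argo, 12, 15, 2, A, 5), (Argo, 12, 15, 2, B, 24), (Beta, 22, 39, 3, B, 39), (Beta, 22, 39, 3, D, 25), (Beta, 22, 39, 3, F, 30), (Beta, 28, 39, 7, B, 39), (Beta, 28, 39, 7, D, 25), (Beta, 28, 39, 7, F, 30), (Delta, 23, 15, 9, A, 5), (Delta, 23, 15, 9, B, 24), (Omega, 10, 15, 3, A, 5), (Omega, 10, 15, 3, B, 24), (Vega, 17, 15, 4, A, 5), (Vega, 17, 15, 4, B, 24)}
Apply σ_{title != Argo}; surviving tuples: {(Beta, 22, 39, 3, B, 39), (Beta, 22, 39, 3, D, 25), (Beta, 22, 39, 3, F, 30), (Beta, 28, 39, 7, B, 39), (Beta, 28, 39, 7, D, 25), (Beta, 28, 39, 7, F, 30), (Delta, 23, 15, 9, A, 5), (Delta, 23, 15, 9, B, 24), (Omega, 10, 15, 3, A, 5), (Omega, 10, 15, 3, B, 24), (Vega, 17, 15, 4, A, 5), (Vega, 17, 15, 4, B, 24)}
π_{title, grade, sid} gives {(Beta, B, 22), (Beta, B, 28), (Beta, D, 22), (Beta, D, 28), (Beta, F, 22), (Beta, F, 28), (Delta, A, 23), (Delta, B, 23), (Omega, A, 10), (Omega, B, 10), (Vega, A, 17), (Vega, B, 17)}.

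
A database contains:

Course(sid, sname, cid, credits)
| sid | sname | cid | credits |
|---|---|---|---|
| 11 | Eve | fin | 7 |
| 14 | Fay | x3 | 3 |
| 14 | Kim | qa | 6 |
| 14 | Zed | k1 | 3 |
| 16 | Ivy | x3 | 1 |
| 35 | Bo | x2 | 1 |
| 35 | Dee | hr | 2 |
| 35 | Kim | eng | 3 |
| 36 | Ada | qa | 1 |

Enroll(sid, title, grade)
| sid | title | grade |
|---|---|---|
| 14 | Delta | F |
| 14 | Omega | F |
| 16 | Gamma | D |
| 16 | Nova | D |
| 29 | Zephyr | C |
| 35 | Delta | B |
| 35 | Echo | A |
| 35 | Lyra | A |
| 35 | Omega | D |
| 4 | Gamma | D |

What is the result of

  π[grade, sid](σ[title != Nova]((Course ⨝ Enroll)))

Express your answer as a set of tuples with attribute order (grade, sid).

Joining Course and Enroll on sid yields {(14, Fay, x3, 3, Delta, F), (14, Fay, x3, 3, Omega, F), (14, Kim, qa, 6, Delta, F), (14, Kim, qa, 6, Omega, F), (14, Zed, k1, 3, Delta, F), (14, Zed, k1, 3, Omega, F), (16, Ivy, x3, 1, Gamma, D), (16, Ivy, x3, 1, Nova, D), (35, Bo, x2, 1, Delta, B), (35, Bo, x2, 1, Echo, A), (35, Bo, x2, 1, Lyra, A), (35, Bo, x2, 1, Omega, D), (35, Dee, hr, 2, Delta, B), (35, Dee, hr, 2, Echo, A), (35, Dee, hr, 2, Lyra, A), (35, Dee, hr, 2, Omega, D), (35, Kim, eng, 3, Delta, B), (35, Kim, eng, 3, Echo, A), (35, Kim, eng, 3, Lyra, A), (35, Kim, eng, 3, Omega, D)}.
Selection title != Nova: {(14, Fay, x3, 3, Delta, F), (14, Fay, x3, 3, Omega, F), (14, Kim, qa, 6, Delta, F), (14, Kim, qa, 6, Omega, F), (14, Zed, k1, 3, Delta, F), (14, Zed, k1, 3, Omega, F), (16, Ivy, x3, 1, Gamma, D), (35, Bo, x2, 1, Delta, B), (35, Bo, x2, 1, Echo, A), (35, Bo, x2, 1, Lyra, A), (35, Bo, x2, 1, Omega, D), (35, Dee, hr, 2, Delta, B), (35, Dee, hr, 2, Echo, A), (35, Dee, hr, 2, Lyra, A), (35, Dee, hr, 2, Omega, D), (35, Kim, eng, 3, Delta, B), (35, Kim, eng, 3, Echo, A), (35, Kim, eng, 3, Lyra, A), (35, Kim, eng, 3, Omega, D)}
π[grade, sid]: project onto (grade, sid) (14 duplicate(s) eliminated) → {(A, 35), (B, 35), (D, 16), (D, 35), (F, 14)}

{(A, 35), (B, 35), (D, 16), (D, 35), (F, 14)}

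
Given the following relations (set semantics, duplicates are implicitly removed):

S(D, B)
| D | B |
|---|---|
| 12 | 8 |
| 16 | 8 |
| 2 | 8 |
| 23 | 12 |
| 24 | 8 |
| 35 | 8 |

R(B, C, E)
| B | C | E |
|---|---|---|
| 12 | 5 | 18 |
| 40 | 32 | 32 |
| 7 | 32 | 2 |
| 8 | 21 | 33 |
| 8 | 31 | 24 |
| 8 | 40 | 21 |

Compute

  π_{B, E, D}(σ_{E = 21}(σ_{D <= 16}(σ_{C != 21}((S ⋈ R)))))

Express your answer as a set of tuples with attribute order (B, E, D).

Natural join on B: {(12, 8, 21, 33), (12, 8, 31, 24), (12, 8, 40, 21), (16, 8, 21, 33), (16, 8, 31, 24), (16, 8, 40, 21), (2, 8, 21, 33), (2, 8, 31, 24), (2, 8, 40, 21), (23, 12, 5, 18), (24, 8, 21, 33), (24, 8, 31, 24), (24, 8, 40, 21), (35, 8, 21, 33), (35, 8, 31, 24), (35, 8, 40, 21)}
Selection C != 21: {(12, 8, 31, 24), (12, 8, 40, 21), (16, 8, 31, 24), (16, 8, 40, 21), (2, 8, 31, 24), (2, 8, 40, 21), (23, 12, 5, 18), (24, 8, 31, 24), (24, 8, 40, 21), (35, 8, 31, 24), (35, 8, 40, 21)}
Selection D <= 16: {(12, 8, 31, 24), (12, 8, 40, 21), (16, 8, 31, 24), (16, 8, 40, 21), (2, 8, 31, 24), (2, 8, 40, 21)}
Selection E = 21: {(12, 8, 40, 21), (16, 8, 40, 21), (2, 8, 40, 21)}
π[B, E, D]: project onto (B, E, D) → {(8, 21, 12), (8, 21, 16), (8, 21, 2)}

{(8, 21, 12), (8, 21, 16), (8, 21, 2)}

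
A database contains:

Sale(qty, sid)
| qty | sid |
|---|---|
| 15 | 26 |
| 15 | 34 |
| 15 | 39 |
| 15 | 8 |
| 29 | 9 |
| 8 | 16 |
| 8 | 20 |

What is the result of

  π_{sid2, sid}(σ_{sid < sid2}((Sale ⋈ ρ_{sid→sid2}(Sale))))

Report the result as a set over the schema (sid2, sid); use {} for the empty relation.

{(20, 16), (26, 8), (34, 26), (34, 8), (39, 26), (39, 34), (39, 8)}

ρ[sid→sid2]: schema becomes (qty, sid2); tuples unchanged.
Sale ⋈ ρ_{sid→sid2}(Sale) (natural join on qty): {(15, 26, 26), (15, 26, 34), (15, 26, 39), (15, 26, 8), (15, 34, 26), (15, 34, 34), (15, 34, 39), (15, 34, 8), (15, 39, 26), (15, 39, 34), (15, 39, 39), (15, 39, 8), (15, 8, 26), (15, 8, 34), (15, 8, 39), (15, 8, 8), (29, 9, 9), (8, 16, 16), (8, 16, 20), (8, 20, 16), (8, 20, 20)}
Apply σ_{sid < sid2}; surviving tuples: {(15, 26, 34), (15, 26, 39), (15, 34, 39), (15, 8, 26), (15, 8, 34), (15, 8, 39), (8, 16, 20)}
Keep only column(s) sid2, sid: {(20, 16), (26, 8), (34, 26), (34, 8), (39, 26), (39, 34), (39, 8)}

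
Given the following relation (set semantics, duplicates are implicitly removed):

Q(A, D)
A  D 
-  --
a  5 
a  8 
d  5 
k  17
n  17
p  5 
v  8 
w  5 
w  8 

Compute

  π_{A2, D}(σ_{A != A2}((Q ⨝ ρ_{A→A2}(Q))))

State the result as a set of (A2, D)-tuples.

{(a, 5), (a, 8), (d, 5), (k, 17), (n, 17), (p, 5), (v, 8), (w, 5), (w, 8)}

ρ[A→A2]: schema becomes (A2, D); tuples unchanged.
Q ⋈ ρ_{A→A2}(Q) (natural join on D): {(a, 5, a), (a, 5, d), (a, 5, p), (a, 5, w), (a, 8, a), (a, 8, v), (a, 8, w), (d, 5, a), (d, 5, d), (d, 5, p), (d, 5, w), (k, 17, k), (k, 17, n), (n, 17, k), (n, 17, n), (p, 5, a), (p, 5, d), (p, 5, p), (p, 5, w), (v, 8, a), (v, 8, v), (v, 8, w), (w, 5, a), (w, 5, d), (w, 5, p), (w, 5, w), (w, 8, a), (w, 8, v), (w, 8, w)}
σ[A != A2]: keep tuples satisfying A != A2 → {(a, 5, d), (a, 5, p), (a, 5, w), (a, 8, v), (a, 8, w), (d, 5, a), (d, 5, p), (d, 5, w), (k, 17, n), (n, 17, k), (p, 5, a), (p, 5, d), (p, 5, w), (v, 8, a), (v, 8, w), (w, 5, a), (w, 5, d), (w, 5, p), (w, 8, a), (w, 8, v)}
π[A2, D]: project onto (A2, D) (11 duplicate(s) eliminated) → {(a, 5), (a, 8), (d, 5), (k, 17), (n, 17), (p, 5), (v, 8), (w, 5), (w, 8)}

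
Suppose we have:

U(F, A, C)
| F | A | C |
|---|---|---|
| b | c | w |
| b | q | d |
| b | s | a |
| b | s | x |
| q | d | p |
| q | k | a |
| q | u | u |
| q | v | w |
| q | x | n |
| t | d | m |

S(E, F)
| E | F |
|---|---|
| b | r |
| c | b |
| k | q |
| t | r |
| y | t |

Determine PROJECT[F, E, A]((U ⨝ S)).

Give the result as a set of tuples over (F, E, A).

Natural join on F: {(b, c, w, c), (b, q, d, c), (b, s, a, c), (b, s, x, c), (q, d, p, k), (q, k, a, k), (q, u, u, k), (q, v, w, k), (q, x, n, k), (t, d, m, y)}
π_{F, E, A} gives {(b, c, c), (b, c, q), (b, c, s), (q, k, d), (q, k, k), (q, k, u), (q, k, v), (q, k, x), (t, y, d)} (1 duplicate(s) eliminated).

{(b, c, c), (b, c, q), (b, c, s), (q, k, d), (q, k, k), (q, k, u), (q, k, v), (q, k, x), (t, y, d)}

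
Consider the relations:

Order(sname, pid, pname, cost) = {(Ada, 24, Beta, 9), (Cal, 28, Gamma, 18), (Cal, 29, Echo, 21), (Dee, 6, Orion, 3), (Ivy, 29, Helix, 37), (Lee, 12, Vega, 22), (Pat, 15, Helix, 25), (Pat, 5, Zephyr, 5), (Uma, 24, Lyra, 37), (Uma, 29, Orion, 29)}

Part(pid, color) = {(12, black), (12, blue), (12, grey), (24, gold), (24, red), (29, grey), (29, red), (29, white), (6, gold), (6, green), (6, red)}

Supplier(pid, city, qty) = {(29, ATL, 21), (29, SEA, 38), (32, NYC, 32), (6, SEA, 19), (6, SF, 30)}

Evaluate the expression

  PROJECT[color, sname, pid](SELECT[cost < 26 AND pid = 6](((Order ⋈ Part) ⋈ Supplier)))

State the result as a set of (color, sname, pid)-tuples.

{(gold, Dee, 6), (green, Dee, 6), (red, Dee, 6)}

Order ⋈ Part (natural join on pid): {(Ada, 24, Beta, 9, gold), (Ada, 24, Beta, 9, red), (Cal, 29, Echo, 21, grey), (Cal, 29, Echo, 21, red), (Cal, 29, Echo, 21, white), (Dee, 6, Orion, 3, gold), (Dee, 6, Orion, 3, green), (Dee, 6, Orion, 3, red), (Ivy, 29, Helix, 37, grey), (Ivy, 29, Helix, 37, red), (Ivy, 29, Helix, 37, white), (Lee, 12, Vega, 22, black), (Lee, 12, Vega, 22, blue), (Lee, 12, Vega, 22, grey), (Uma, 24, Lyra, 37, gold), (Uma, 24, Lyra, 37, red), (Uma, 29, Orion, 29, grey), (Uma, 29, Orion, 29, red), (Uma, 29, Orion, 29, white)}
(Order ⋈ Part) ⋈ Supplier (natural join on pid): {(Cal, 29, Echo, 21, grey, ATL, 21), (Cal, 29, Echo, 21, grey, SEA, 38), (Cal, 29, Echo, 21, red, ATL, 21), (Cal, 29, Echo, 21, red, SEA, 38), (Cal, 29, Echo, 21, white, ATL, 21), (Cal, 29, Echo, 21, white, SEA, 38), (Dee, 6, Orion, 3, gold, SEA, 19), (Dee, 6, Orion, 3, gold, SF, 30), (Dee, 6, Orion, 3, green, SEA, 19), (Dee, 6, Orion, 3, green, SF, 30), (Dee, 6, Orion, 3, red, SEA, 19), (Dee, 6, Orion, 3, red, SF, 30), (Ivy, 29, Helix, 37, grey, ATL, 21), (Ivy, 29, Helix, 37, grey, SEA, 38), (Ivy, 29, Helix, 37, red, ATL, 21), (Ivy, 29, Helix, 37, red, SEA, 38), (Ivy, 29, Helix, 37, white, ATL, 21), (Ivy, 29, Helix, 37, white, SEA, 38), (Uma, 29, Orion, 29, grey, ATL, 21), (Uma, 29, Orion, 29, grey, SEA, 38), (Uma, 29, Orion, 29, red, ATL, 21), (Uma, 29, Orion, 29, red, SEA, 38), (Uma, 29, Orion, 29, white, ATL, 21), (Uma, 29, Orion, 29, white, SEA, 38)}
σ[cost < 26 AND pid = 6]: keep tuples satisfying cost < 26 AND pid = 6 → {(Dee, 6, Orion, 3, gold, SEA, 19), (Dee, 6, Orion, 3, gold, SF, 30), (Dee, 6, Orion, 3, green, SEA, 19), (Dee, 6, Orion, 3, green, SF, 30), (Dee, 6, Orion, 3, red, SEA, 19), (Dee, 6, Orion, 3, red, SF, 30)}
π_{color, sname, pid} gives {(gold, Dee, 6), (green, Dee, 6), (red, Dee, 6)} (3 duplicate(s) eliminated).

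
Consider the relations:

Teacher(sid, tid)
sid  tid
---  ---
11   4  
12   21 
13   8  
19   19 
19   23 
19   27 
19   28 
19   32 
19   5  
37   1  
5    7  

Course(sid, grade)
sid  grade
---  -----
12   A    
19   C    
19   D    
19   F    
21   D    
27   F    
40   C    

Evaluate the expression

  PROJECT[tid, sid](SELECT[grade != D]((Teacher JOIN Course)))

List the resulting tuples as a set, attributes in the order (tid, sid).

Natural join on sid: {(12, 21, A), (19, 19, C), (19, 19, D), (19, 19, F), (19, 23, C), (19, 23, D), (19, 23, F), (19, 27, C), (19, 27, D), (19, 27, F), (19, 28, C), (19, 28, D), (19, 28, F), (19, 32, C), (19, 32, D), (19, 32, F), (19, 5, C), (19, 5, D), (19, 5, F)}
Apply σ_{grade != D}; surviving tuples: {(12, 21, A), (19, 19, C), (19, 19, F), (19, 23, C), (19, 23, F), (19, 27, C), (19, 27, F), (19, 28, C), (19, 28, F), (19, 32, C), (19, 32, F), (19, 5, C), (19, 5, F)}
π_{tid, sid} gives {(19, 19), (21, 12), (23, 19), (27, 19), (28, 19), (32, 19), (5, 19)} (6 duplicate(s) eliminated).

{(19, 19), (21, 12), (23, 19), (27, 19), (28, 19), (32, 19), (5, 19)}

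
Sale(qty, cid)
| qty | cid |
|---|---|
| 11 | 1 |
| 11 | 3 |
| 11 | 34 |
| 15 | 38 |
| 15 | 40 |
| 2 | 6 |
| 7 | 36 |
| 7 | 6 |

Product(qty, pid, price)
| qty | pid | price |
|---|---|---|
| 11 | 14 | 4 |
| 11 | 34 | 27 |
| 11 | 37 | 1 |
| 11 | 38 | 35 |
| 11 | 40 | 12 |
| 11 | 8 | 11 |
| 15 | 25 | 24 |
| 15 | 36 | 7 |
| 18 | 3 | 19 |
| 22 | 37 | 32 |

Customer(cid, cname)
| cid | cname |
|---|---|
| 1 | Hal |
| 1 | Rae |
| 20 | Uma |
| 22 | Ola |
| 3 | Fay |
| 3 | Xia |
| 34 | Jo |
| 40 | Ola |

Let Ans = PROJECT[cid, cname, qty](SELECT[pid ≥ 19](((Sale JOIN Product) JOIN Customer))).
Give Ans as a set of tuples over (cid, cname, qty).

{(1, Hal, 11), (1, Rae, 11), (3, Fay, 11), (3, Xia, 11), (34, Jo, 11), (40, Ola, 15)}

Joining Sale and Product on qty yields {(11, 1, 14, 4), (11, 1, 34, 27), (11, 1, 37, 1), (11, 1, 38, 35), (11, 1, 40, 12), (11, 1, 8, 11), (11, 3, 14, 4), (11, 3, 34, 27), (11, 3, 37, 1), (11, 3, 38, 35), (11, 3, 40, 12), (11, 3, 8, 11), (11, 34, 14, 4), (11, 34, 34, 27), (11, 34, 37, 1), (11, 34, 38, 35), (11, 34, 40, 12), (11, 34, 8, 11), (15, 38, 25, 24), (15, 38, 36, 7), (15, 40, 25, 24), (15, 40, 36, 7)}.
Joining (Sale JOIN Product) and Customer on cid yields {(11, 1, 14, 4, Hal), (11, 1, 14, 4, Rae), (11, 1, 34, 27, Hal), (11, 1, 34, 27, Rae), (11, 1, 37, 1, Hal), (11, 1, 37, 1, Rae), (11, 1, 38, 35, Hal), (11, 1, 38, 35, Rae), (11, 1, 40, 12, Hal), (11, 1, 40, 12, Rae), (11, 1, 8, 11, Hal), (11, 1, 8, 11, Rae), (11, 3, 14, 4, Fay), (11, 3, 14, 4, Xia), (11, 3, 34, 27, Fay), (11, 3, 34, 27, Xia), (11, 3, 37, 1, Fay), (11, 3, 37, 1, Xia), (11, 3, 38, 35, Fay), (11, 3, 38, 35, Xia), (11, 3, 40, 12, Fay), (11, 3, 40, 12, Xia), (11, 3, 8, 11, Fay), (11, 3, 8, 11, Xia), (11, 34, 14, 4, Jo), (11, 34, 34, 27, Jo), (11, 34, 37, 1, Jo), (11, 34, 38, 35, Jo), (11, 34, 40, 12, Jo), (11, 34, 8, 11, Jo), (15, 40, 25, 24, Ola), (15, 40, 36, 7, Ola)}.
Apply σ_{pid ≥ 19}; surviving tuples: {(11, 1, 34, 27, Hal), (11, 1, 34, 27, Rae), (11, 1, 37, 1, Hal), (11, 1, 37, 1, Rae), (11, 1, 38, 35, Hal), (11, 1, 38, 35, Rae), (11, 1, 40, 12, Hal), (11, 1, 40, 12, Rae), (11, 3, 34, 27, Fay), (11, 3, 34, 27, Xia), (11, 3, 37, 1, Fay), (11, 3, 37, 1, Xia), (11, 3, 38, 35, Fay), (11, 3, 38, 35, Xia), (11, 3, 40, 12, Fay), (11, 3, 40, 12, Xia), (11, 34, 34, 27, Jo), (11, 34, 37, 1, Jo), (11, 34, 38, 35, Jo), (11, 34, 40, 12, Jo), (15, 40, 25, 24, Ola), (15, 40, 36, 7, Ola)}
Projecting to cid, cname, qty (16 duplicate(s) eliminated): {(1, Hal, 11), (1, Rae, 11), (3, Fay, 11), (3, Xia, 11), (34, Jo, 11), (40, Ola, 15)}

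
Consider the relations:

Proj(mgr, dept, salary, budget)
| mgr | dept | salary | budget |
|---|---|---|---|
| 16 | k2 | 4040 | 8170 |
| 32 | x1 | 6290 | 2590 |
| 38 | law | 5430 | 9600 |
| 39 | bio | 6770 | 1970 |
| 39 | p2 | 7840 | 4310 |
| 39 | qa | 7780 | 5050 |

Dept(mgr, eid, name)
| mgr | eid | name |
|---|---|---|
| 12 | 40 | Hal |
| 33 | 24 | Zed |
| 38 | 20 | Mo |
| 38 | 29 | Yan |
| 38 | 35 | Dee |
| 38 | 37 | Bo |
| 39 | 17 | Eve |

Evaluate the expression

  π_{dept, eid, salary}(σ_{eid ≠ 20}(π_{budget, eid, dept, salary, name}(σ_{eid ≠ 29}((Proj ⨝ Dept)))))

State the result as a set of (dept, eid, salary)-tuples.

{(bio, 17, 6770), (law, 35, 5430), (law, 37, 5430), (p2, 17, 7840), (qa, 17, 7780)}

Proj ⋈ Dept (natural join on mgr): {(38, law, 5430, 9600, 20, Mo), (38, law, 5430, 9600, 29, Yan), (38, law, 5430, 9600, 35, Dee), (38, law, 5430, 9600, 37, Bo), (39, bio, 6770, 1970, 17, Eve), (39, p2, 7840, 4310, 17, Eve), (39, qa, 7780, 5050, 17, Eve)}
Selection eid ≠ 29: {(38, law, 5430, 9600, 20, Mo), (38, law, 5430, 9600, 35, Dee), (38, law, 5430, 9600, 37, Bo), (39, bio, 6770, 1970, 17, Eve), (39, p2, 7840, 4310, 17, Eve), (39, qa, 7780, 5050, 17, Eve)}
π_{budget, eid, dept, salary, name} gives {(1970, 17, bio, 6770, Eve), (4310, 17, p2, 7840, Eve), (5050, 17, qa, 7780, Eve), (9600, 20, law, 5430, Mo), (9600, 35, law, 5430, Dee), (9600, 37, law, 5430, Bo)}.
Selection eid ≠ 20: {(1970, 17, bio, 6770, Eve), (4310, 17, p2, 7840, Eve), (5050, 17, qa, 7780, Eve), (9600, 35, law, 5430, Dee), (9600, 37, law, 5430, Bo)}
π_{dept, eid, salary} gives {(bio, 17, 6770), (law, 35, 5430), (law, 37, 5430), (p2, 17, 7840), (qa, 17, 7780)}.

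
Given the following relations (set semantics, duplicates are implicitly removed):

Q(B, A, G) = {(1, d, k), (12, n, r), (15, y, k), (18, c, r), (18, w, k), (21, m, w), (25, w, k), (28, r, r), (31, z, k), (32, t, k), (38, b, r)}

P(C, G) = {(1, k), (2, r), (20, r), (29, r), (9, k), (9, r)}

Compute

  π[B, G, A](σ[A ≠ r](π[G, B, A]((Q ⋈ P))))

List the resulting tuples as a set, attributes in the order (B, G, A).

{(1, k, d), (12, r, n), (15, k, y), (18, k, w), (18, r, c), (25, k, w), (31, k, z), (32, k, t), (38, r, b)}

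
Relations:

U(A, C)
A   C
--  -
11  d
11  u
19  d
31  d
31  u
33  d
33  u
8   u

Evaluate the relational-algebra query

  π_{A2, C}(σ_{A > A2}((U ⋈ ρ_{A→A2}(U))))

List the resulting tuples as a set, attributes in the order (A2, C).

{(11, d), (11, u), (19, d), (31, d), (31, u), (8, u)}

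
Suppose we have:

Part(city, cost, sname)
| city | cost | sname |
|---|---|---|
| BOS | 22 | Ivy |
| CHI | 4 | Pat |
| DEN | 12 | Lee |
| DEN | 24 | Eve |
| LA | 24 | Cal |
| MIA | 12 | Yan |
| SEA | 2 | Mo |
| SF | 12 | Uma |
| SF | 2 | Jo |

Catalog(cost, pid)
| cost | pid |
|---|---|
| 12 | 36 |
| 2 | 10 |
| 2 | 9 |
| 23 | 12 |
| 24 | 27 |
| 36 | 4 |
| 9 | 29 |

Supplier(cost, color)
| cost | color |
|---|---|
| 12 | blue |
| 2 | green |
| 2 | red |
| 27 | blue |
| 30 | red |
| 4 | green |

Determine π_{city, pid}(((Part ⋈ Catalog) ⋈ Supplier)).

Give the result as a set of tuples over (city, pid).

Natural join on cost: {(DEN, 12, Lee, 36), (DEN, 24, Eve, 27), (LA, 24, Cal, 27), (MIA, 12, Yan, 36), (SEA, 2, Mo, 10), (SEA, 2, Mo, 9), (SF, 12, Uma, 36), (SF, 2, Jo, 10), (SF, 2, Jo, 9)}
Natural join on cost: {(DEN, 12, Lee, 36, blue), (MIA, 12, Yan, 36, blue), (SEA, 2, Mo, 10, green), (SEA, 2, Mo, 10, red), (SEA, 2, Mo, 9, green), (SEA, 2, Mo, 9, red), (SF, 12, Uma, 36, blue), (SF, 2, Jo, 10, green), (SF, 2, Jo, 10, red), (SF, 2, Jo, 9, green), (SF, 2, Jo, 9, red)}
π_{city, pid} gives {(DEN, 36), (MIA, 36), (SEA, 10), (SEA, 9), (SF, 10), (SF, 36), (SF, 9)} (4 duplicate(s) eliminated).

{(DEN, 36), (MIA, 36), (SEA, 10), (SEA, 9), (SF, 10), (SF, 36), (SF, 9)}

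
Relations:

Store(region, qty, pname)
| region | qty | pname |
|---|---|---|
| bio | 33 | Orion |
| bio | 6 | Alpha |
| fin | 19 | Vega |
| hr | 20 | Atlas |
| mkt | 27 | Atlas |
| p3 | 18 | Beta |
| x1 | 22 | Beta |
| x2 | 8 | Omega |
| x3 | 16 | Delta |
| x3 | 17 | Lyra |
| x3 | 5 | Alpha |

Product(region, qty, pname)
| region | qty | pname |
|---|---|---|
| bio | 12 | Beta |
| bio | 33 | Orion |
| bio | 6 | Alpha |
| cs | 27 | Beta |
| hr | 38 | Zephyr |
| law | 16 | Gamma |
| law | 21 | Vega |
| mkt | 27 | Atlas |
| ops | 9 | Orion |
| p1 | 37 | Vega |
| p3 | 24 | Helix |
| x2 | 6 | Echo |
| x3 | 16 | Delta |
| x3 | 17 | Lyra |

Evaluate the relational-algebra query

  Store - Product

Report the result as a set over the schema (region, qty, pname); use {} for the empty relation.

{(fin, 19, Vega), (hr, 20, Atlas), (p3, 18, Beta), (x1, 22, Beta), (x2, 8, Omega), (x3, 5, Alpha)}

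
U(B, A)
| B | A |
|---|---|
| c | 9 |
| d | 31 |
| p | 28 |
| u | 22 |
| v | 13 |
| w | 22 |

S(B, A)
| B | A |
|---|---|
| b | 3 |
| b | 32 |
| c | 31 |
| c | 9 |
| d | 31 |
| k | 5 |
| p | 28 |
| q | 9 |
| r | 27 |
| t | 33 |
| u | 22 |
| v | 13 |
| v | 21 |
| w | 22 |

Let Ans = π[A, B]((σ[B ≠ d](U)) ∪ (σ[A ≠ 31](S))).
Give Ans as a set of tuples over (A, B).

Apply σ_{B ≠ d}; surviving tuples: {(c, 9), (p, 28), (u, 22), (v, 13), (w, 22)}
Apply σ_{A ≠ 31}; surviving tuples: {(b, 3), (b, 32), (c, 9), (k, 5), (p, 28), (q, 9), (r, 27), (t, 33), (u, 22), (v, 13), (v, 21), (w, 22)}
Union: {(c, 9), (p, 28), (u, 22), (v, 13), (w, 22)} with {(b, 3), (b, 32), (c, 9), (k, 5), (p, 28), (q, 9), (r, 27), (t, 33), (u, 22), (v, 13), (v, 21), (w, 22)} → {(b, 3), (b, 32), (c, 9), (k, 5), (p, 28), (q, 9), (r, 27), (t, 33), (u, 22), (v, 13), (v, 21), (w, 22)}
π_{A, B} gives {(13, v), (21, v), (22, u), (22, w), (27, r), (28, p), (3, b), (32, b), (33, t), (5, k), (9, c), (9, q)}.

{(13, v), (21, v), (22, u), (22, w), (27, r), (28, p), (3, b), (32, b), (33, t), (5, k), (9, c), (9, q)}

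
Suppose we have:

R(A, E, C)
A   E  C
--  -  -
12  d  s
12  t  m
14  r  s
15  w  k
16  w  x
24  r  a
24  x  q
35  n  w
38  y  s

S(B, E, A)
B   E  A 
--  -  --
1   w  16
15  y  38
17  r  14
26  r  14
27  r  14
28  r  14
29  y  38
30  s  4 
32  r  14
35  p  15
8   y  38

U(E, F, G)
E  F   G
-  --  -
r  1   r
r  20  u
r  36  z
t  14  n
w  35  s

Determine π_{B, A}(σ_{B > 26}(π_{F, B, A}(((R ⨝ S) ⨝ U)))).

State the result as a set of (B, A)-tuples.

{(27, 14), (28, 14), (32, 14)}

Joining R and S on A, E yields {(14, r, s, 17), (14, r, s, 26), (14, r, s, 27), (14, r, s, 28), (14, r, s, 32), (16, w, x, 1), (38, y, s, 15), (38, y, s, 29), (38, y, s, 8)}.
Joining (R ⨝ S) and U on E yields {(14, r, s, 17, 1, r), (14, r, s, 17, 20, u), (14, r, s, 17, 36, z), (14, r, s, 26, 1, r), (14, r, s, 26, 20, u), (14, r, s, 26, 36, z), (14, r, s, 27, 1, r), (14, r, s, 27, 20, u), (14, r, s, 27, 36, z), (14, r, s, 28, 1, r), (14, r, s, 28, 20, u), (14, r, s, 28, 36, z), (14, r, s, 32, 1, r), (14, r, s, 32, 20, u), (14, r, s, 32, 36, z), (16, w, x, 1, 35, s)}.
Keep only column(s) F, B, A: {(1, 17, 14), (1, 26, 14), (1, 27, 14), (1, 28, 14), (1, 32, 14), (20, 17, 14), (20, 26, 14), (20, 27, 14), (20, 28, 14), (20, 32, 14), (35, 1, 16), (36, 17, 14), (36, 26, 14), (36, 27, 14), (36, 28, 14), (36, 32, 14)}
Selection B > 26: {(1, 27, 14), (1, 28, 14), (1, 32, 14), (20, 27, 14), (20, 28, 14), (20, 32, 14), (36, 27, 14), (36, 28, 14), (36, 32, 14)}
Keep only column(s) B, A (6 duplicate(s) eliminated): {(27, 14), (28, 14), (32, 14)}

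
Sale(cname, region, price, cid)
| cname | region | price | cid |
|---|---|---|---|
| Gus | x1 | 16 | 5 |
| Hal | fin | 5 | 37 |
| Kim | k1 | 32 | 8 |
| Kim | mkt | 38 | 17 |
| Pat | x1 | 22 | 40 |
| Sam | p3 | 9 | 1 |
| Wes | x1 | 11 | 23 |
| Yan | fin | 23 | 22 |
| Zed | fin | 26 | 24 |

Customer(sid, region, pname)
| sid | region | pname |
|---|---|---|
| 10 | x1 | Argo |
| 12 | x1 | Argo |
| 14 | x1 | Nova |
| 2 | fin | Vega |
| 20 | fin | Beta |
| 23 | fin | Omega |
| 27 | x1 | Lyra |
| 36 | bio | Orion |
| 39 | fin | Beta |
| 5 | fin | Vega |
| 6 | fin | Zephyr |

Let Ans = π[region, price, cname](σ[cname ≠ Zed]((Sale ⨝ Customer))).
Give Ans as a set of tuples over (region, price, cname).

{(fin, 23, Yan), (fin, 5, Hal), (x1, 11, Wes), (x1, 16, Gus), (x1, 22, Pat)}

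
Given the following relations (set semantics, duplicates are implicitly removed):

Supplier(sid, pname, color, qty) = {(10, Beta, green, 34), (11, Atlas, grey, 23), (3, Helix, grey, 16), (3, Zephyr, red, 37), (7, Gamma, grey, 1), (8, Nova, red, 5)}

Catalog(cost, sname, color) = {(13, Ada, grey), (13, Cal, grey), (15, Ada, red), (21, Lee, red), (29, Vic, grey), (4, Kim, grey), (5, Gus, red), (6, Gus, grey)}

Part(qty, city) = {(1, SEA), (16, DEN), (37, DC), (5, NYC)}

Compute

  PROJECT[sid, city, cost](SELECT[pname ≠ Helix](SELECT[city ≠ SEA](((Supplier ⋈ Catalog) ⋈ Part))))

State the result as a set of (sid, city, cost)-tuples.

{(3, DC, 15), (3, DC, 21), (3, DC, 5), (8, NYC, 15), (8, NYC, 21), (8, NYC, 5)}

Joining Supplier and Catalog on color yields {(11, Atlas, grey, 23, 13, Ada), (11, Atlas, grey, 23, 13, Cal), (11, Atlas, grey, 23, 29, Vic), (11, Atlas, grey, 23, 4, Kim), (11, Atlas, grey, 23, 6, Gus), (3, Helix, grey, 16, 13, Ada), (3, Helix, grey, 16, 13, Cal), (3, Helix, grey, 16, 29, Vic), (3, Helix, grey, 16, 4, Kim), (3, Helix, grey, 16, 6, Gus), (3, Zephyr, red, 37, 15, Ada), (3, Zephyr, red, 37, 21, Lee), (3, Zephyr, red, 37, 5, Gus), (7, Gamma, grey, 1, 13, Ada), (7, Gamma, grey, 1, 13, Cal), (7, Gamma, grey, 1, 29, Vic), (7, Gamma, grey, 1, 4, Kim), (7, Gamma, grey, 1, 6, Gus), (8, Nova, red, 5, 15, Ada), (8, Nova, red, 5, 21, Lee), (8, Nova, red, 5, 5, Gus)}.
Joining (Supplier ⋈ Catalog) and Part on qty yields {(3, Helix, grey, 16, 13, Ada, DEN), (3, Helix, grey, 16, 13, Cal, DEN), (3, Helix, grey, 16, 29, Vic, DEN), (3, Helix, grey, 16, 4, Kim, DEN), (3, Helix, grey, 16, 6, Gus, DEN), (3, Zephyr, red, 37, 15, Ada, DC), (3, Zephyr, red, 37, 21, Lee, DC), (3, Zephyr, red, 37, 5, Gus, DC), (7, Gamma, grey, 1, 13, Ada, SEA), (7, Gamma, grey, 1, 13, Cal, SEA), (7, Gamma, grey, 1, 29, Vic, SEA), (7, Gamma, grey, 1, 4, Kim, SEA), (7, Gamma, grey, 1, 6, Gus, SEA), (8, Nova, red, 5, 15, Ada, NYC), (8, Nova, red, 5, 21, Lee, NYC), (8, Nova, red, 5, 5, Gus, NYC)}.
Apply σ_{city ≠ SEA}; surviving tuples: {(3, Helix, grey, 16, 13, Ada, DEN), (3, Helix, grey, 16, 13, Cal, DEN), (3, Helix, grey, 16, 29, Vic, DEN), (3, Helix, grey, 16, 4, Kim, DEN), (3, Helix, grey, 16, 6, Gus, DEN), (3, Zephyr, red, 37, 15, Ada, DC), (3, Zephyr, red, 37, 21, Lee, DC), (3, Zephyr, red, 37, 5, Gus, DC), (8, Nova, red, 5, 15, Ada, NYC), (8, Nova, red, 5, 21, Lee, NYC), (8, Nova, red, 5, 5, Gus, NYC)}
Apply σ_{pname ≠ Helix}; surviving tuples: {(3, Zephyr, red, 37, 15, Ada, DC), (3, Zephyr, red, 37, 21, Lee, DC), (3, Zephyr, red, 37, 5, Gus, DC), (8, Nova, red, 5, 15, Ada, NYC), (8, Nova, red, 5, 21, Lee, NYC), (8, Nova, red, 5, 5, Gus, NYC)}
Keep only column(s) sid, city, cost: {(3, DC, 15), (3, DC, 21), (3, DC, 5), (8, NYC, 15), (8, NYC, 21), (8, NYC, 5)}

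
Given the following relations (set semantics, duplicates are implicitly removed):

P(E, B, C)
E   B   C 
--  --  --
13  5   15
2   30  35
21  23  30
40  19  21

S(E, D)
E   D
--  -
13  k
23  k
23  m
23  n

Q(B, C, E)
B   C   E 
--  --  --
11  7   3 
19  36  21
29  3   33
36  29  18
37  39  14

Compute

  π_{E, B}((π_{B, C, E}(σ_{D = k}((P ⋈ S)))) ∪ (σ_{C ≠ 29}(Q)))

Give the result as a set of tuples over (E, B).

{(13, 5), (14, 37), (21, 19), (3, 11), (33, 29)}

Natural join on E: {(13, 5, 15, k)}
Filtering on D = k leaves {(13, 5, 15, k)}.
Keep only column(s) B, C, E: {(5, 15, 13)}
Filtering on C ≠ 29 leaves {(11, 7, 3), (19, 36, 21), (29, 3, 33), (37, 39, 14)}.
Taking the union: {(11, 7, 3), (19, 36, 21), (29, 3, 33), (37, 39, 14), (5, 15, 13)}
Keep only column(s) E, B: {(13, 5), (14, 37), (21, 19), (3, 11), (33, 29)}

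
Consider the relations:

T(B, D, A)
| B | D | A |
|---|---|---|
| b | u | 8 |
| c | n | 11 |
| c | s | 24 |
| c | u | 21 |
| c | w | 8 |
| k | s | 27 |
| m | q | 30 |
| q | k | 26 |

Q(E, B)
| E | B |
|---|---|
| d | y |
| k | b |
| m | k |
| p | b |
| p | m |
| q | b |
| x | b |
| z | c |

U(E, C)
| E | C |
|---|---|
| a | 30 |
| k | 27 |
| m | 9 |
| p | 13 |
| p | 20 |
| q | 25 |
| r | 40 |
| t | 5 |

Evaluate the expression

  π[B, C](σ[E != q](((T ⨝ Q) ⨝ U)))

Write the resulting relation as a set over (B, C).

{(b, 13), (b, 20), (b, 27), (k, 9), (m, 13), (m, 20)}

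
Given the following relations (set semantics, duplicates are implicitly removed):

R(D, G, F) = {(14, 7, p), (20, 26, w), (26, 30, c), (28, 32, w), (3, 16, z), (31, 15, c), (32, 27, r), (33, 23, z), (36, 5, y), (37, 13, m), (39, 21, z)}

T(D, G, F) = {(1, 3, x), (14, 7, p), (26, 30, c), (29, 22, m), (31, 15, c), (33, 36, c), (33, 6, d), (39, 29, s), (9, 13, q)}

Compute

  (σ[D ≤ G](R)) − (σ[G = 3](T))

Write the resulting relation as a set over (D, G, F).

{(20, 26, w), (26, 30, c), (28, 32, w), (3, 16, z)}

Selection D ≤ G: {(20, 26, w), (26, 30, c), (28, 32, w), (3, 16, z)}
Selection G = 3: {(1, 3, x)}
Set difference of the two operands is {(20, 26, w), (26, 30, c), (28, 32, w), (3, 16, z)}.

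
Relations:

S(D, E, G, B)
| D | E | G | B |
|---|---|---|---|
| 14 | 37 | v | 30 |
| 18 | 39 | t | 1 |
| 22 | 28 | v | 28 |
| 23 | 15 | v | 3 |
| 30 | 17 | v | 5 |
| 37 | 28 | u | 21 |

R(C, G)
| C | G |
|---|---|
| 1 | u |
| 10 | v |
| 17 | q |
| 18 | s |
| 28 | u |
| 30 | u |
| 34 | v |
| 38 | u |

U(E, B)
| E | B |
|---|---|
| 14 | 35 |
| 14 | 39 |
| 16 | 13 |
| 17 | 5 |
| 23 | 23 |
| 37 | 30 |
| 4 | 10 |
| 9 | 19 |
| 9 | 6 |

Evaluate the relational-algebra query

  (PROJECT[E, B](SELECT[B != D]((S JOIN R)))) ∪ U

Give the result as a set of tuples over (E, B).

Natural join on G: {(14, 37, v, 30, 10), (14, 37, v, 30, 34), (22, 28, v, 28, 10), (22, 28, v, 28, 34), (23, 15, v, 3, 10), (23, 15, v, 3, 34), (30, 17, v, 5, 10), (30, 17, v, 5, 34), (37, 28, u, 21, 1), (37, 28, u, 21, 28), (37, 28, u, 21, 30), (37, 28, u, 21, 38)}
Selection B != D: {(14, 37, v, 30, 10), (14, 37, v, 30, 34), (22, 28, v, 28, 10), (22, 28, v, 28, 34), (23, 15, v, 3, 10), (23, 15, v, 3, 34), (30, 17, v, 5, 10), (30, 17, v, 5, 34), (37, 28, u, 21, 1), (37, 28, u, 21, 28), (37, 28, u, 21, 30), (37, 28, u, 21, 38)}
π_{E, B} gives {(15, 3), (17, 5), (28, 21), (28, 28), (37, 30)} (7 duplicate(s) eliminated).
Set union of the two operands is {(14, 35), (14, 39), (15, 3), (16, 13), (17, 5), (23, 23), (28, 21), (28, 28), (37, 30), (4, 10), (9, 19), (9, 6)}.

{(14, 35), (14, 39), (15, 3), (16, 13), (17, 5), (23, 23), (28, 21), (28, 28), (37, 30), (4, 10), (9, 19), (9, 6)}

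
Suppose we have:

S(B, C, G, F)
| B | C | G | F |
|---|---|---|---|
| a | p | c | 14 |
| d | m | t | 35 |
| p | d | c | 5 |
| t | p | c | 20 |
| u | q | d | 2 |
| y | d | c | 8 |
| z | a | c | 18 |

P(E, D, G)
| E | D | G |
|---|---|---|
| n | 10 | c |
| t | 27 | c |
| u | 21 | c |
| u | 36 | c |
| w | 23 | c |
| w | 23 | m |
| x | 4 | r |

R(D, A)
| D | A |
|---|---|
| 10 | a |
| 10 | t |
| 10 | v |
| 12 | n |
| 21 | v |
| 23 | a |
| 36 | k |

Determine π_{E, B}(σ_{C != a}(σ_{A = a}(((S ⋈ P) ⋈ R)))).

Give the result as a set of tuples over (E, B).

{(n, a), (n, p), (n, t), (n, y), (w, a), (w, p), (w, t), (w, y)}

S ⋈ P (natural join on G): {(a, p, c, 14, n, 10), (a, p, c, 14, t, 27), (a, p, c, 14, u, 21), (a, p, c, 14, u, 36), (a, p, c, 14, w, 23), (p, d, c, 5, n, 10), (p, d, c, 5, t, 27), (p, d, c, 5, u, 21), (p, d, c, 5, u, 36), (p, d, c, 5, w, 23), (t, p, c, 20, n, 10), (t, p, c, 20, t, 27), (t, p, c, 20, u, 21), (t, p, c, 20, u, 36), (t, p, c, 20, w, 23), (y, d, c, 8, n, 10), (y, d, c, 8, t, 27), (y, d, c, 8, u, 21), (y, d, c, 8, u, 36), (y, d, c, 8, w, 23), (z, a, c, 18, n, 10), (z, a, c, 18, t, 27), (z, a, c, 18, u, 21), (z, a, c, 18, u, 36), (z, a, c, 18, w, 23)}
(S ⋈ P) ⋈ R (natural join on D): {(a, p, c, 14, n, 10, a), (a, p, c, 14, n, 10, t), (a, p, c, 14, n, 10, v), (a, p, c, 14, u, 21, v), (a, p, c, 14, u, 36, k), (a, p, c, 14, w, 23, a), (p, d, c, 5, n, 10, a), (p, d, c, 5, n, 10, t), (p, d, c, 5, n, 10, v), (p, d, c, 5, u, 21, v), (p, d, c, 5, u, 36, k), (p, d, c, 5, w, 23, a), (t, p, c, 20, n, 10, a), (t, p, c, 20, n, 10, t), (t, p, c, 20, n, 10, v), (t, p, c, 20, u, 21, v), (t, p, c, 20, u, 36, k), (t, p, c, 20, w, 23, a), (y, d, c, 8, n, 10, a), (y, d, c, 8, n, 10, t), (y, d, c, 8, n, 10, v), (y, d, c, 8, u, 21, v), (y, d, c, 8, u, 36, k), (y, d, c, 8, w, 23, a), (z, a, c, 18, n, 10, a), (z, a, c, 18, n, 10, t), (z, a, c, 18, n, 10, v), (z, a, c, 18, u, 21, v), (z, a, c, 18, u, 36, k), (z, a, c, 18, w, 23, a)}
Selection A = a: {(a, p, c, 14, n, 10, a), (a, p, c, 14, w, 23, a), (p, d, c, 5, n, 10, a), (p, d, c, 5, w, 23, a), (t, p, c, 20, n, 10, a), (t, p, c, 20, w, 23, a), (y, d, c, 8, n, 10, a), (y, d, c, 8, w, 23, a), (z, a, c, 18, n, 10, a), (z, a, c, 18, w, 23, a)}
Selection C != a: {(a, p, c, 14, n, 10, a), (a, p, c, 14, w, 23, a), (p, d, c, 5, n, 10, a), (p, d, c, 5, w, 23, a), (t, p, c, 20, n, 10, a), (t, p, c, 20, w, 23, a), (y, d, c, 8, n, 10, a), (y, d, c, 8, w, 23, a)}
Projecting to E, B: {(n, a), (n, p), (n, t), (n, y), (w, a), (w, p), (w, t), (w, y)}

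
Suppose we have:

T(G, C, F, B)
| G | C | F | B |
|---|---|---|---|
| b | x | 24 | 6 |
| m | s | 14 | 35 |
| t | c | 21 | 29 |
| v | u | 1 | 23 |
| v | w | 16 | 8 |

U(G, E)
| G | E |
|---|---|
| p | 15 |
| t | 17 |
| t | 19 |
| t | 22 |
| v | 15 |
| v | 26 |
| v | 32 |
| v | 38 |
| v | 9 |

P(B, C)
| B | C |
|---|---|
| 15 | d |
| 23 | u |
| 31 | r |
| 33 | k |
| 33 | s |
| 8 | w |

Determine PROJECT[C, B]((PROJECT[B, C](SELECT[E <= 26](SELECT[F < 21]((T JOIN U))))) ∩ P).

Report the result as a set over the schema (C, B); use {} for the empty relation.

Joining T and U on G yields {(t, c, 21, 29, 17), (t, c, 21, 29, 19), (t, c, 21, 29, 22), (v, u, 1, 23, 15), (v, u, 1, 23, 26), (v, u, 1, 23, 32), (v, u, 1, 23, 38), (v, u, 1, 23, 9), (v, w, 16, 8, 15), (v, w, 16, 8, 26), (v, w, 16, 8, 32), (v, w, 16, 8, 38), (v, w, 16, 8, 9)}.
Filtering on F < 21 leaves {(v, u, 1, 23, 15), (v, u, 1, 23, 26), (v, u, 1, 23, 32), (v, u, 1, 23, 38), (v, u, 1, 23, 9), (v, w, 16, 8, 15), (v, w, 16, 8, 26), (v, w, 16, 8, 32), (v, w, 16, 8, 38), (v, w, 16, 8, 9)}.
Filtering on E <= 26 leaves {(v, u, 1, 23, 15), (v, u, 1, 23, 26), (v, u, 1, 23, 9), (v, w, 16, 8, 15), (v, w, 16, 8, 26), (v, w, 16, 8, 9)}.
π_{B, C} gives {(23, u), (8, w)} (4 duplicate(s) eliminated).
Set intersection of the two operands is {(23, u), (8, w)}.
π_{C, B} gives {(u, 23), (w, 8)}.

{(u, 23), (w, 8)}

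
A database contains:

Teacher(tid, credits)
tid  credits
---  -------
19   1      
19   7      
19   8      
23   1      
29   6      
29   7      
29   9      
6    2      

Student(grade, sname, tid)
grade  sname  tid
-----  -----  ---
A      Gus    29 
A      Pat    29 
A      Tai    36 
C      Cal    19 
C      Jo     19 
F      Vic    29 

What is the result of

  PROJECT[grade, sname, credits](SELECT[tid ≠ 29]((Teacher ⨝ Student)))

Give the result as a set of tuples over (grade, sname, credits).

{(C, Cal, 1), (C, Cal, 7), (C, Cal, 8), (C, Jo, 1), (C, Jo, 7), (C, Jo, 8)}

Teacher ⋈ Student (natural join on tid): {(19, 1, C, Cal), (19, 1, C, Jo), (19, 7, C, Cal), (19, 7, C, Jo), (19, 8, C, Cal), (19, 8, C, Jo), (29, 6, A, Gus), (29, 6, A, Pat), (29, 6, F, Vic), (29, 7, A, Gus), (29, 7, A, Pat), (29, 7, F, Vic), (29, 9, A, Gus), (29, 9, A, Pat), (29, 9, F, Vic)}
Selection tid ≠ 29: {(19, 1, C, Cal), (19, 1, C, Jo), (19, 7, C, Cal), (19, 7, C, Jo), (19, 8, C, Cal), (19, 8, C, Jo)}
π_{grade, sname, credits} gives {(C, Cal, 1), (C, Cal, 7), (C, Cal, 8), (C, Jo, 1), (C, Jo, 7), (C, Jo, 8)}.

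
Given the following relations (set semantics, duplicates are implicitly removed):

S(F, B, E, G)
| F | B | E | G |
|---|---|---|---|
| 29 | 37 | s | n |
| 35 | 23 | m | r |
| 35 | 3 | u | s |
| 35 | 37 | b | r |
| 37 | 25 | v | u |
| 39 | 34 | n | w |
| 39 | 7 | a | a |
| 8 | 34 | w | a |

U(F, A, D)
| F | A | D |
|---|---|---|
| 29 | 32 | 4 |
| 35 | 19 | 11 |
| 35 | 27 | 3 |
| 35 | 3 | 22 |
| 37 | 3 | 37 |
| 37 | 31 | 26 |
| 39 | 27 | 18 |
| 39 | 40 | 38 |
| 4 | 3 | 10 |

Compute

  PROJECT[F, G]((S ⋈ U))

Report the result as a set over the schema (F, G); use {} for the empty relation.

{(29, n), (35, r), (35, s), (37, u), (39, a), (39, w)}

Joining S and U on F yields {(29, 37, s, n, 32, 4), (35, 23, m, r, 19, 11), (35, 23, m, r, 27, 3), (35, 23, m, r, 3, 22), (35, 3, u, s, 19, 11), (35, 3, u, s, 27, 3), (35, 3, u, s, 3, 22), (35, 37, b, r, 19, 11), (35, 37, b, r, 27, 3), (35, 37, b, r, 3, 22), (37, 25, v, u, 3, 37), (37, 25, v, u, 31, 26), (39, 34, n, w, 27, 18), (39, 34, n, w, 40, 38), (39, 7, a, a, 27, 18), (39, 7, a, a, 40, 38)}.
Projecting to F, G (10 duplicate(s) eliminated): {(29, n), (35, r), (35, s), (37, u), (39, a), (39, w)}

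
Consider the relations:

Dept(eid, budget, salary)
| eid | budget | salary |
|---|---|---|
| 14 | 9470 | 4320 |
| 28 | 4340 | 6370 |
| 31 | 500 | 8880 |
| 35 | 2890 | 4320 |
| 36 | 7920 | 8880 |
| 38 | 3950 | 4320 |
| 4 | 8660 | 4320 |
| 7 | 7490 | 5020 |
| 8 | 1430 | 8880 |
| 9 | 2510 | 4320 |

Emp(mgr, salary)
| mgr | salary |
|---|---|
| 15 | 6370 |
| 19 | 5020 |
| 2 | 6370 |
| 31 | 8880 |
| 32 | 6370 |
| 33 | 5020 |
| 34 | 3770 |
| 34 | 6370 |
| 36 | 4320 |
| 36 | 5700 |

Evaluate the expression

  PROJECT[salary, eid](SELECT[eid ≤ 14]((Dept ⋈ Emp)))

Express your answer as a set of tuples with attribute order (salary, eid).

Dept ⋈ Emp (natural join on salary): {(14, 9470, 4320, 36), (28, 4340, 6370, 15), (28, 4340, 6370, 2), (28, 4340, 6370, 32), (28, 4340, 6370, 34), (31, 500, 8880, 31), (35, 2890, 4320, 36), (36, 7920, 8880, 31), (38, 3950, 4320, 36), (4, 8660, 4320, 36), (7, 7490, 5020, 19), (7, 7490, 5020, 33), (8, 1430, 8880, 31), (9, 2510, 4320, 36)}
Selection eid ≤ 14: {(14, 9470, 4320, 36), (4, 8660, 4320, 36), (7, 7490, 5020, 19), (7, 7490, 5020, 33), (8, 1430, 8880, 31), (9, 2510, 4320, 36)}
π_{salary, eid} gives {(4320, 14), (4320, 4), (4320, 9), (5020, 7), (8880, 8)} (1 duplicate(s) eliminated).

{(4320, 14), (4320, 4), (4320, 9), (5020, 7), (8880, 8)}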